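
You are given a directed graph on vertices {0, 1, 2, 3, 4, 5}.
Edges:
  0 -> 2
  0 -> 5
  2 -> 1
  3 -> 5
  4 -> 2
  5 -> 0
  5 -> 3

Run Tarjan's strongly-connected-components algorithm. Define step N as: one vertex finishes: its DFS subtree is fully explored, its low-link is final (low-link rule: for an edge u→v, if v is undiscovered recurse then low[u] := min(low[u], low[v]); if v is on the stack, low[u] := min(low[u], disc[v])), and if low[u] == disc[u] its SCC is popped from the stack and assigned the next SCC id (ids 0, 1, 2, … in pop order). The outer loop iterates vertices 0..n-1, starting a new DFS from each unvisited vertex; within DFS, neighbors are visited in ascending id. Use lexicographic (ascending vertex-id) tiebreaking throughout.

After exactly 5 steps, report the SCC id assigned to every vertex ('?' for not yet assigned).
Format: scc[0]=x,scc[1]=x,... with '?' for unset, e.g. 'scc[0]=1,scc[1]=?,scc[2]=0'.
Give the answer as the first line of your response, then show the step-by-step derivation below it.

scc[0]=2,scc[1]=0,scc[2]=1,scc[3]=2,scc[4]=?,scc[5]=2

step 1: low=(low[0]=0,low[1]=2,low[2]=1,low[3]=?,low[4]=?,low[5]=?); scc=(scc[0]=?,scc[1]=0,scc[2]=?,scc[3]=?,scc[4]=?,scc[5]=?)
step 2: low=(low[0]=0,low[1]=2,low[2]=1,low[3]=?,low[4]=?,low[5]=?); scc=(scc[0]=?,scc[1]=0,scc[2]=1,scc[3]=?,scc[4]=?,scc[5]=?)
step 3: low=(low[0]=0,low[1]=2,low[2]=1,low[3]=3,low[4]=?,low[5]=0); scc=(scc[0]=?,scc[1]=0,scc[2]=1,scc[3]=?,scc[4]=?,scc[5]=?)
step 4: low=(low[0]=0,low[1]=2,low[2]=1,low[3]=3,low[4]=?,low[5]=0); scc=(scc[0]=?,scc[1]=0,scc[2]=1,scc[3]=?,scc[4]=?,scc[5]=?)
step 5: low=(low[0]=0,low[1]=2,low[2]=1,low[3]=3,low[4]=?,low[5]=0); scc=(scc[0]=2,scc[1]=0,scc[2]=1,scc[3]=2,scc[4]=?,scc[5]=2)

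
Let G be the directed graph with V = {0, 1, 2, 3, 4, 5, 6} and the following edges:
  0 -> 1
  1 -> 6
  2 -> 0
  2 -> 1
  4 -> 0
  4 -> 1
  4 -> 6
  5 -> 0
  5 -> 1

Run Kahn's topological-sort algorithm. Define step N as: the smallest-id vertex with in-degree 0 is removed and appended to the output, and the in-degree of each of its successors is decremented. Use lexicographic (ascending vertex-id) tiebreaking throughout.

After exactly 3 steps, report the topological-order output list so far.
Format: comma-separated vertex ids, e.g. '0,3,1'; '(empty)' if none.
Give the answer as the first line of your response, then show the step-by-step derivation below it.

2,3,4

step 1: output 2; order=[2]; indeg=(2,3,0,0,0,0,2)
step 2: output 3; order=[2,3]; indeg=(2,3,0,0,0,0,2)
step 3: output 4; order=[2,3,4]; indeg=(1,2,0,0,0,0,1)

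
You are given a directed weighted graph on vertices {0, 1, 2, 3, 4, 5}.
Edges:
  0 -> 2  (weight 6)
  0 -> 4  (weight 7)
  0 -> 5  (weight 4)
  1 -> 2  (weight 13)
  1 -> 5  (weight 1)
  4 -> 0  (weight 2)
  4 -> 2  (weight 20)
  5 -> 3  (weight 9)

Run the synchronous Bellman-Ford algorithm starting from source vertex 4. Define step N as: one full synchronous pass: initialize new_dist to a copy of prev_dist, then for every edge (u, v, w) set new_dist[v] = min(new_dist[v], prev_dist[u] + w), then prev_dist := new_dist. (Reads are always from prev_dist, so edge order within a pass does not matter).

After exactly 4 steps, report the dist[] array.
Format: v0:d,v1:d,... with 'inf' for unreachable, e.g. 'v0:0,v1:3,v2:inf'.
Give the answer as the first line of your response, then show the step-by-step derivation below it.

v0:2,v1:inf,v2:8,v3:15,v4:0,v5:6

step 1: dist = v0:2,v1:inf,v2:20,v3:inf,v4:0,v5:inf
step 2: dist = v0:2,v1:inf,v2:8,v3:inf,v4:0,v5:6
step 3: dist = v0:2,v1:inf,v2:8,v3:15,v4:0,v5:6
step 4: dist = v0:2,v1:inf,v2:8,v3:15,v4:0,v5:6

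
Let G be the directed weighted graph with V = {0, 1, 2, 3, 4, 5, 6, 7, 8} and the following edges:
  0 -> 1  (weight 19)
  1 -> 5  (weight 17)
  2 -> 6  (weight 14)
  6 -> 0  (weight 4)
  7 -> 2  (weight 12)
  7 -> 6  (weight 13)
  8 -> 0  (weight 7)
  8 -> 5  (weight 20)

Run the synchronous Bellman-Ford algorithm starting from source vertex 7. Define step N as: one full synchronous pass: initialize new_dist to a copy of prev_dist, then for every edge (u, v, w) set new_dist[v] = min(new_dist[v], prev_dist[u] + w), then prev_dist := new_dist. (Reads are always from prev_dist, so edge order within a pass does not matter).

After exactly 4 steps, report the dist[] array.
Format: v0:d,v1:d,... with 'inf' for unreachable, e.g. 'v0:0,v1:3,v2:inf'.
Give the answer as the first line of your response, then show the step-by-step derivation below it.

v0:17,v1:36,v2:12,v3:inf,v4:inf,v5:53,v6:13,v7:0,v8:inf

step 1: dist = v0:inf,v1:inf,v2:12,v3:inf,v4:inf,v5:inf,v6:13,v7:0,v8:inf
step 2: dist = v0:17,v1:inf,v2:12,v3:inf,v4:inf,v5:inf,v6:13,v7:0,v8:inf
step 3: dist = v0:17,v1:36,v2:12,v3:inf,v4:inf,v5:inf,v6:13,v7:0,v8:inf
step 4: dist = v0:17,v1:36,v2:12,v3:inf,v4:inf,v5:53,v6:13,v7:0,v8:inf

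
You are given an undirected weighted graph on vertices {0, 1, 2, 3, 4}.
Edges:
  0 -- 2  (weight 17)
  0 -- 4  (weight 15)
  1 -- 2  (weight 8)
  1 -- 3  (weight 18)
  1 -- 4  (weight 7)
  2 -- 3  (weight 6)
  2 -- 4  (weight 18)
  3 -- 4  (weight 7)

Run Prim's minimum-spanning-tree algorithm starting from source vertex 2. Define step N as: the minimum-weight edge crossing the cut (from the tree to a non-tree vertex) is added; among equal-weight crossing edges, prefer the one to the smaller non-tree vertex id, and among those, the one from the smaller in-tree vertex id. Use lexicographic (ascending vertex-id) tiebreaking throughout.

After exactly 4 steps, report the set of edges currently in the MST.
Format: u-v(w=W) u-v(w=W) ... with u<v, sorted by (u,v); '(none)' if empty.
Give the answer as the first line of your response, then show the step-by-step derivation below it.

0-4(w=15) 1-4(w=7) 2-3(w=6) 3-4(w=7)

step 1: add edge 2-3 (w=6); MST = {2-3(w=6)}
step 2: add edge 3-4 (w=7); MST = {2-3(w=6) 3-4(w=7)}
step 3: add edge 1-4 (w=7); MST = {1-4(w=7) 2-3(w=6) 3-4(w=7)}
step 4: add edge 0-4 (w=15); MST = {0-4(w=15) 1-4(w=7) 2-3(w=6) 3-4(w=7)}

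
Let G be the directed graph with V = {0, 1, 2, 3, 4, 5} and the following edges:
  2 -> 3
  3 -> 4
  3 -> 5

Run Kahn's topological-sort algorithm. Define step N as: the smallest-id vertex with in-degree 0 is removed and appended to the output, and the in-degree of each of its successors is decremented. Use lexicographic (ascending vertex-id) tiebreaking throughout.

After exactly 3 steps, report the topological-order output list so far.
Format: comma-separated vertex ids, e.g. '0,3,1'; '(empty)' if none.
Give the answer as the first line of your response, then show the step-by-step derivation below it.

0,1,2

step 1: output 0; order=[0]; indeg=(0,0,0,1,1,1)
step 2: output 1; order=[0,1]; indeg=(0,0,0,1,1,1)
step 3: output 2; order=[0,1,2]; indeg=(0,0,0,0,1,1)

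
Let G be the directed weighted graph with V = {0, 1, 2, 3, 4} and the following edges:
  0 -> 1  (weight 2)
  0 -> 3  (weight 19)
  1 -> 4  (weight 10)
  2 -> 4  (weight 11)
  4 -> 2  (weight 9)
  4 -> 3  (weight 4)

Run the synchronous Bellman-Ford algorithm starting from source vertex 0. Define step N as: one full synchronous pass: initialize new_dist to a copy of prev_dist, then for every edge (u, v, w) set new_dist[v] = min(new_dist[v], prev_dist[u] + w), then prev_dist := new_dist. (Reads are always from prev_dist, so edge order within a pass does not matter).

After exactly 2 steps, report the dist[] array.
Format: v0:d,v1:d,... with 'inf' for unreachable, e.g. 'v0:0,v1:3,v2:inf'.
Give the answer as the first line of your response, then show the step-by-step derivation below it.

v0:0,v1:2,v2:inf,v3:19,v4:12

step 1: dist = v0:0,v1:2,v2:inf,v3:19,v4:inf
step 2: dist = v0:0,v1:2,v2:inf,v3:19,v4:12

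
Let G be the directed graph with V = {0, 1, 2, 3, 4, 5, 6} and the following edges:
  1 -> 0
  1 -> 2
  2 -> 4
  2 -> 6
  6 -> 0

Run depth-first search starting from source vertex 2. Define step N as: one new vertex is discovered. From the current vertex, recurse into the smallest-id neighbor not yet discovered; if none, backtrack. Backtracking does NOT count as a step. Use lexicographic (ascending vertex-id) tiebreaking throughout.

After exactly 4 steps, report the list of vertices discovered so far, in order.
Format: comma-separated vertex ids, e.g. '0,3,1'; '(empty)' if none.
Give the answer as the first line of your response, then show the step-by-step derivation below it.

2,4,6,0

step 1: discover 2; path=2; order=2
step 2: discover 4; path=2>4; order=2,4
step 3: discover 6; path=2>6; order=2,4,6
step 4: discover 0; path=2>6>0; order=2,4,6,0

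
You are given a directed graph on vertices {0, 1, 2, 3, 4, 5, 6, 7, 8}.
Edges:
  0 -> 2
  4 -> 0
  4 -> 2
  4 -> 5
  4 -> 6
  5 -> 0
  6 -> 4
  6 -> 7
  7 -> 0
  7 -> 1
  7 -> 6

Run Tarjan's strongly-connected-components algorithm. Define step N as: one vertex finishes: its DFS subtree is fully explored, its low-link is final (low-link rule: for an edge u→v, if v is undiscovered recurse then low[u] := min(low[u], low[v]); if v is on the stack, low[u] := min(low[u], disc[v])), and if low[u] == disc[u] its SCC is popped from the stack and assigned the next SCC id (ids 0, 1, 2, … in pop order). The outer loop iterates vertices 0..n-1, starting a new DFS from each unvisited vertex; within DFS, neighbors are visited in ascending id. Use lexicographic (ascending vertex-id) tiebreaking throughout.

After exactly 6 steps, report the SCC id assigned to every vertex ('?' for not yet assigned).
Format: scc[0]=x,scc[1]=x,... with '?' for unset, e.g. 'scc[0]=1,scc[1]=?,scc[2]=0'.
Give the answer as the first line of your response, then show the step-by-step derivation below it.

scc[0]=1,scc[1]=2,scc[2]=0,scc[3]=3,scc[4]=?,scc[5]=4,scc[6]=?,scc[7]=?,scc[8]=?

step 1: low=(low[0]=0,low[1]=?,low[2]=1,low[3]=?,low[4]=?,low[5]=?,low[6]=?,low[7]=?,low[8]=?); scc=(scc[0]=?,scc[1]=?,scc[2]=0,scc[3]=?,scc[4]=?,scc[5]=?,scc[6]=?,scc[7]=?,scc[8]=?)
step 2: low=(low[0]=0,low[1]=?,low[2]=1,low[3]=?,low[4]=?,low[5]=?,low[6]=?,low[7]=?,low[8]=?); scc=(scc[0]=1,scc[1]=?,scc[2]=0,scc[3]=?,scc[4]=?,scc[5]=?,scc[6]=?,scc[7]=?,scc[8]=?)
step 3: low=(low[0]=0,low[1]=2,low[2]=1,low[3]=?,low[4]=?,low[5]=?,low[6]=?,low[7]=?,low[8]=?); scc=(scc[0]=1,scc[1]=2,scc[2]=0,scc[3]=?,scc[4]=?,scc[5]=?,scc[6]=?,scc[7]=?,scc[8]=?)
step 4: low=(low[0]=0,low[1]=2,low[2]=1,low[3]=3,low[4]=?,low[5]=?,low[6]=?,low[7]=?,low[8]=?); scc=(scc[0]=1,scc[1]=2,scc[2]=0,scc[3]=3,scc[4]=?,scc[5]=?,scc[6]=?,scc[7]=?,scc[8]=?)
step 5: low=(low[0]=0,low[1]=2,low[2]=1,low[3]=3,low[4]=4,low[5]=5,low[6]=?,low[7]=?,low[8]=?); scc=(scc[0]=1,scc[1]=2,scc[2]=0,scc[3]=3,scc[4]=?,scc[5]=4,scc[6]=?,scc[7]=?,scc[8]=?)
step 6: low=(low[0]=0,low[1]=2,low[2]=1,low[3]=3,low[4]=4,low[5]=5,low[6]=4,low[7]=6,low[8]=?); scc=(scc[0]=1,scc[1]=2,scc[2]=0,scc[3]=3,scc[4]=?,scc[5]=4,scc[6]=?,scc[7]=?,scc[8]=?)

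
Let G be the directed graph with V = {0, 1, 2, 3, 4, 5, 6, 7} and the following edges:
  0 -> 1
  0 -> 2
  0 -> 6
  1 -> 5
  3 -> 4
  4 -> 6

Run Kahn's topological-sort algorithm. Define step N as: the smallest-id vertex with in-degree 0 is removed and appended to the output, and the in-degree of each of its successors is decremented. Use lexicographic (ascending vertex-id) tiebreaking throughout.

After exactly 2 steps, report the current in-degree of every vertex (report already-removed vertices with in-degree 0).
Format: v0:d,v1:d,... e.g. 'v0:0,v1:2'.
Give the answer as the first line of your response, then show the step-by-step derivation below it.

v0:0,v1:0,v2:0,v3:0,v4:1,v5:0,v6:1,v7:0

step 1: output 0; order=[0]; indeg=(0,0,0,0,1,1,1,0)
step 2: output 1; order=[0,1]; indeg=(0,0,0,0,1,0,1,0)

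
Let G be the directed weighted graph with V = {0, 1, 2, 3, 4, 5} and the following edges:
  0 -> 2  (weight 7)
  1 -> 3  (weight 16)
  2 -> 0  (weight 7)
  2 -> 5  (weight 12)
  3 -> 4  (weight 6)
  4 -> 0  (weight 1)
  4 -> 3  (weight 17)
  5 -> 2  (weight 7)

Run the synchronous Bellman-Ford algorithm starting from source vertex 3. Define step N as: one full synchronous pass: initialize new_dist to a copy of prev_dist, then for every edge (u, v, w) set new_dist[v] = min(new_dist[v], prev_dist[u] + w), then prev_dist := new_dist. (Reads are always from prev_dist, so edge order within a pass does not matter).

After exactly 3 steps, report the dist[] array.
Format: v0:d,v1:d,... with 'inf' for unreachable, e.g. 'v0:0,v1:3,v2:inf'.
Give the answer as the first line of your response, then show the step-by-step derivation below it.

v0:7,v1:inf,v2:14,v3:0,v4:6,v5:inf

step 1: dist = v0:inf,v1:inf,v2:inf,v3:0,v4:6,v5:inf
step 2: dist = v0:7,v1:inf,v2:inf,v3:0,v4:6,v5:inf
step 3: dist = v0:7,v1:inf,v2:14,v3:0,v4:6,v5:inf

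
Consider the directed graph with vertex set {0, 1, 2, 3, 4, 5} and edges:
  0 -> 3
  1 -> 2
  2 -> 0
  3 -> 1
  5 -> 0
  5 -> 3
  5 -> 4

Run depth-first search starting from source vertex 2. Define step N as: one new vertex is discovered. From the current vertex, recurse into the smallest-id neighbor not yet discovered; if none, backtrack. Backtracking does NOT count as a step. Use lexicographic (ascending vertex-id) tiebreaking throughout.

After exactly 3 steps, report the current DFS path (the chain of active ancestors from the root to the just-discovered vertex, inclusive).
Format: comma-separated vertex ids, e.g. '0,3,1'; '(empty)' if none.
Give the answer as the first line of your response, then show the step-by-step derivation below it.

2,0,3

step 1: discover 2; path=2; order=2
step 2: discover 0; path=2>0; order=2,0
step 3: discover 3; path=2>0>3; order=2,0,3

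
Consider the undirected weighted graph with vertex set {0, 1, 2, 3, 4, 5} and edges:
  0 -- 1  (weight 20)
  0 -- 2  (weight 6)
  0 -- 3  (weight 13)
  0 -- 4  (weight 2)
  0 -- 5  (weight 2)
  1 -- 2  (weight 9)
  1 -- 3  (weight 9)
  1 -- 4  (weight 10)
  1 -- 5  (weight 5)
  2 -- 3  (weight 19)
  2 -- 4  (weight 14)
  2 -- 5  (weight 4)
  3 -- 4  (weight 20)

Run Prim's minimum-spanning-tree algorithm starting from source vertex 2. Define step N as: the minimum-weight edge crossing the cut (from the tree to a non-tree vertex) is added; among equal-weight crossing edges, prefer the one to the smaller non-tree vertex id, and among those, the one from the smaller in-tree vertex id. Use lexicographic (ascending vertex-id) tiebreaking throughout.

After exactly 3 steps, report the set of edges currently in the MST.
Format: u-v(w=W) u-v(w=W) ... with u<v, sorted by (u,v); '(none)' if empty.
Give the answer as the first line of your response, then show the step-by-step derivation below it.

0-4(w=2) 0-5(w=2) 2-5(w=4)

step 1: add edge 2-5 (w=4); MST = {2-5(w=4)}
step 2: add edge 0-5 (w=2); MST = {0-5(w=2) 2-5(w=4)}
step 3: add edge 0-4 (w=2); MST = {0-4(w=2) 0-5(w=2) 2-5(w=4)}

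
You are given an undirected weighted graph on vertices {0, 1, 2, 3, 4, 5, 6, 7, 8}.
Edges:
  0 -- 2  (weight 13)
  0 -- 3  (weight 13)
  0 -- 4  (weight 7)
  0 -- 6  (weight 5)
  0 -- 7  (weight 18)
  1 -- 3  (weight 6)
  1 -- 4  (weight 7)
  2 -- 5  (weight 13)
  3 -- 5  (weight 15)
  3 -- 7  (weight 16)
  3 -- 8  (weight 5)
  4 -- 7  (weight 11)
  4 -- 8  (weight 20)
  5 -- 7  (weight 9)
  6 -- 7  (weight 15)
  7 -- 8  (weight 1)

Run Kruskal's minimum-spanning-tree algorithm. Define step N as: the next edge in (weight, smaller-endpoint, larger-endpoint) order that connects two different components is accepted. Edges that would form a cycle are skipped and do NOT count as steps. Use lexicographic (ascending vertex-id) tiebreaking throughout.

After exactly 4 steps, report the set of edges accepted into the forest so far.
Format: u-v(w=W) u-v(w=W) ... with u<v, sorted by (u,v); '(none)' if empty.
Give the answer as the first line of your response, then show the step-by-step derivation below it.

0-6(w=5) 1-3(w=6) 3-8(w=5) 7-8(w=1)

step 1: add edge 7-8 (w=1); MST = {7-8(w=1)}
step 2: add edge 0-6 (w=5); MST = {0-6(w=5) 7-8(w=1)}
step 3: add edge 3-8 (w=5); MST = {0-6(w=5) 3-8(w=5) 7-8(w=1)}
step 4: add edge 1-3 (w=6); MST = {0-6(w=5) 1-3(w=6) 3-8(w=5) 7-8(w=1)}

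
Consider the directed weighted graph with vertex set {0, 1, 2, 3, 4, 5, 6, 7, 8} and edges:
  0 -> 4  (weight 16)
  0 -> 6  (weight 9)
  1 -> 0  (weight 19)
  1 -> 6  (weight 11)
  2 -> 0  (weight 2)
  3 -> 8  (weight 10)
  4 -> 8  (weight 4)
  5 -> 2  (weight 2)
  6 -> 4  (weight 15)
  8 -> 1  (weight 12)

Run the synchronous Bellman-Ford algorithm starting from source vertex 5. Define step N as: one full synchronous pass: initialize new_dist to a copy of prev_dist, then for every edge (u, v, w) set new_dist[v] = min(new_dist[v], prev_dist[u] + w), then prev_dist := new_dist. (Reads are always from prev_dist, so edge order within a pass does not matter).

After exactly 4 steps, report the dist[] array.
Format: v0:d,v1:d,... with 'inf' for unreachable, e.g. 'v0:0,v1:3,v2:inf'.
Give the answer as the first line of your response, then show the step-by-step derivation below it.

v0:4,v1:inf,v2:2,v3:inf,v4:20,v5:0,v6:13,v7:inf,v8:24

step 1: dist = v0:inf,v1:inf,v2:2,v3:inf,v4:inf,v5:0,v6:inf,v7:inf,v8:inf
step 2: dist = v0:4,v1:inf,v2:2,v3:inf,v4:inf,v5:0,v6:inf,v7:inf,v8:inf
step 3: dist = v0:4,v1:inf,v2:2,v3:inf,v4:20,v5:0,v6:13,v7:inf,v8:inf
step 4: dist = v0:4,v1:inf,v2:2,v3:inf,v4:20,v5:0,v6:13,v7:inf,v8:24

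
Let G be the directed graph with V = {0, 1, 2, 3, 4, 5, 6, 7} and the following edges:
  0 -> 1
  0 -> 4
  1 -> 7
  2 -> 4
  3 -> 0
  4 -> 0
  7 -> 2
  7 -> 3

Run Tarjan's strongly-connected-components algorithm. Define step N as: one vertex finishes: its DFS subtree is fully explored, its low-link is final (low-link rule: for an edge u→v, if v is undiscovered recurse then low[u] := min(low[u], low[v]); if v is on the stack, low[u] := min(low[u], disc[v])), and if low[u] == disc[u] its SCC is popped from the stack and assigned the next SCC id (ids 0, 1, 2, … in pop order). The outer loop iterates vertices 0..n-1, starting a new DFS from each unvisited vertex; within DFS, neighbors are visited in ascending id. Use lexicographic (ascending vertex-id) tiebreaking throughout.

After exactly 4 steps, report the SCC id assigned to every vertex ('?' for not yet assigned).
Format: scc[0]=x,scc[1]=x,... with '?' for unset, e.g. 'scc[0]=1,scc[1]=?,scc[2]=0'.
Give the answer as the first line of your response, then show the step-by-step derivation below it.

scc[0]=?,scc[1]=?,scc[2]=?,scc[3]=?,scc[4]=?,scc[5]=?,scc[6]=?,scc[7]=?

step 1: low=(low[0]=0,low[1]=1,low[2]=3,low[3]=?,low[4]=0,low[5]=?,low[6]=?,low[7]=2); scc=(scc[0]=?,scc[1]=?,scc[2]=?,scc[3]=?,scc[4]=?,scc[5]=?,scc[6]=?,scc[7]=?)
step 2: low=(low[0]=0,low[1]=1,low[2]=0,low[3]=?,low[4]=0,low[5]=?,low[6]=?,low[7]=2); scc=(scc[0]=?,scc[1]=?,scc[2]=?,scc[3]=?,scc[4]=?,scc[5]=?,scc[6]=?,scc[7]=?)
step 3: low=(low[0]=0,low[1]=1,low[2]=0,low[3]=0,low[4]=0,low[5]=?,low[6]=?,low[7]=0); scc=(scc[0]=?,scc[1]=?,scc[2]=?,scc[3]=?,scc[4]=?,scc[5]=?,scc[6]=?,scc[7]=?)
step 4: low=(low[0]=0,low[1]=1,low[2]=0,low[3]=0,low[4]=0,low[5]=?,low[6]=?,low[7]=0); scc=(scc[0]=?,scc[1]=?,scc[2]=?,scc[3]=?,scc[4]=?,scc[5]=?,scc[6]=?,scc[7]=?)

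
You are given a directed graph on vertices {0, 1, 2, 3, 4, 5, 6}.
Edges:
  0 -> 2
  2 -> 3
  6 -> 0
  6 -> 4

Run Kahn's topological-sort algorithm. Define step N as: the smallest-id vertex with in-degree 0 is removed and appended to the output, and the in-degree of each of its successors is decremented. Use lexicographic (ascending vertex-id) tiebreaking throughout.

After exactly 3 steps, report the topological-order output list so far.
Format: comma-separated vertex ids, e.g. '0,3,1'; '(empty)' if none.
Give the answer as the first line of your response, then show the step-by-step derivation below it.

1,5,6

step 1: output 1; order=[1]; indeg=(1,0,1,1,1,0,0)
step 2: output 5; order=[1,5]; indeg=(1,0,1,1,1,0,0)
step 3: output 6; order=[1,5,6]; indeg=(0,0,1,1,0,0,0)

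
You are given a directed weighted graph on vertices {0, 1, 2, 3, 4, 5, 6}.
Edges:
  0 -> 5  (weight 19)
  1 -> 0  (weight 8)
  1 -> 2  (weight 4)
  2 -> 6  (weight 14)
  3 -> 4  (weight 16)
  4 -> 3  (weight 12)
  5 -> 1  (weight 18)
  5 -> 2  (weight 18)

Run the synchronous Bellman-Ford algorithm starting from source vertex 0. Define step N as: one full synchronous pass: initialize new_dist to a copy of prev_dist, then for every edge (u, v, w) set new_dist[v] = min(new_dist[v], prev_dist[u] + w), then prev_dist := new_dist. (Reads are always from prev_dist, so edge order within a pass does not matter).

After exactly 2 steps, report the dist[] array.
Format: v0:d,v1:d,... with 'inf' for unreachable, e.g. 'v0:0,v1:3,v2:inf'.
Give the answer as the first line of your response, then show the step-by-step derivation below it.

v0:0,v1:37,v2:37,v3:inf,v4:inf,v5:19,v6:inf

step 1: dist = v0:0,v1:inf,v2:inf,v3:inf,v4:inf,v5:19,v6:inf
step 2: dist = v0:0,v1:37,v2:37,v3:inf,v4:inf,v5:19,v6:inf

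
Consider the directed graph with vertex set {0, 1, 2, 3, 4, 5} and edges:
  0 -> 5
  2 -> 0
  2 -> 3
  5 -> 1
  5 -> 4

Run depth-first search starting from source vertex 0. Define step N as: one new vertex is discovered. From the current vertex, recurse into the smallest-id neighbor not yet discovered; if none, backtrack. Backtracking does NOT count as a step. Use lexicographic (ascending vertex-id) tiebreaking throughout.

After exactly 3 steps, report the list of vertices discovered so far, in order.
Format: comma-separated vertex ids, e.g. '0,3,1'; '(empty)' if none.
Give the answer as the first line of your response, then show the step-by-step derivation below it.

0,5,1

step 1: discover 0; path=0; order=0
step 2: discover 5; path=0>5; order=0,5
step 3: discover 1; path=0>5>1; order=0,5,1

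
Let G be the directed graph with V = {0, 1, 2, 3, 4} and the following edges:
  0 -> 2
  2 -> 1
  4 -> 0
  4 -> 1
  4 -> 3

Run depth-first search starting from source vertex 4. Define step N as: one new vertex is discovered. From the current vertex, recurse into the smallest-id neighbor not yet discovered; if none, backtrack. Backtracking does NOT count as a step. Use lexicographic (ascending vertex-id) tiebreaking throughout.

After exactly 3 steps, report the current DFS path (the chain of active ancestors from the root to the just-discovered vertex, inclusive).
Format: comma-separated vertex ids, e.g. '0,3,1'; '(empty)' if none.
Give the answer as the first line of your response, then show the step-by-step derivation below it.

4,0,2

step 1: discover 4; path=4; order=4
step 2: discover 0; path=4>0; order=4,0
step 3: discover 2; path=4>0>2; order=4,0,2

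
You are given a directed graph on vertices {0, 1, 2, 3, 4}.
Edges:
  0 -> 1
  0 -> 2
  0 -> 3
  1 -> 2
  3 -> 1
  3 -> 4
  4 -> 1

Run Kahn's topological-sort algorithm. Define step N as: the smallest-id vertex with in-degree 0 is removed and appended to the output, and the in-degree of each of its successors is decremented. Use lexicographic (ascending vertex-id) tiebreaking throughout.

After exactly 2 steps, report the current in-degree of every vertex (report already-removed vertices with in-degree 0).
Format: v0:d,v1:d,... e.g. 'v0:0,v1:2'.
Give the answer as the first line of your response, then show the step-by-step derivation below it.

v0:0,v1:1,v2:1,v3:0,v4:0

step 1: output 0; order=[0]; indeg=(0,2,1,0,1)
step 2: output 3; order=[0,3]; indeg=(0,1,1,0,0)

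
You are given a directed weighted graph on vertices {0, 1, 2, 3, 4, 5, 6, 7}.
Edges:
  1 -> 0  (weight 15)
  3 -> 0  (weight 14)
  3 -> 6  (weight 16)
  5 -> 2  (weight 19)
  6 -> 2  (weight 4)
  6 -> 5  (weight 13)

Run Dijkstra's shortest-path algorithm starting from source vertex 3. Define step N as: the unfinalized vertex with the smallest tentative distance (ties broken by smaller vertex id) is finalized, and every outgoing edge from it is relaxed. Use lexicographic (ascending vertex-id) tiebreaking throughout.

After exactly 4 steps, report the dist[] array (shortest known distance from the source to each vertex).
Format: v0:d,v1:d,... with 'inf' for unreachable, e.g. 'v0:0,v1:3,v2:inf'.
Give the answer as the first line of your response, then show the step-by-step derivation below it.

v0:14,v1:inf,v2:20,v3:0,v4:inf,v5:29,v6:16,v7:inf

step 1: dist = v0:14,v1:inf,v2:inf,v3:0,v4:inf,v5:inf,v6:16,v7:inf
step 2: dist = v0:14,v1:inf,v2:inf,v3:0,v4:inf,v5:inf,v6:16,v7:inf
step 3: dist = v0:14,v1:inf,v2:20,v3:0,v4:inf,v5:29,v6:16,v7:inf
step 4: dist = v0:14,v1:inf,v2:20,v3:0,v4:inf,v5:29,v6:16,v7:inf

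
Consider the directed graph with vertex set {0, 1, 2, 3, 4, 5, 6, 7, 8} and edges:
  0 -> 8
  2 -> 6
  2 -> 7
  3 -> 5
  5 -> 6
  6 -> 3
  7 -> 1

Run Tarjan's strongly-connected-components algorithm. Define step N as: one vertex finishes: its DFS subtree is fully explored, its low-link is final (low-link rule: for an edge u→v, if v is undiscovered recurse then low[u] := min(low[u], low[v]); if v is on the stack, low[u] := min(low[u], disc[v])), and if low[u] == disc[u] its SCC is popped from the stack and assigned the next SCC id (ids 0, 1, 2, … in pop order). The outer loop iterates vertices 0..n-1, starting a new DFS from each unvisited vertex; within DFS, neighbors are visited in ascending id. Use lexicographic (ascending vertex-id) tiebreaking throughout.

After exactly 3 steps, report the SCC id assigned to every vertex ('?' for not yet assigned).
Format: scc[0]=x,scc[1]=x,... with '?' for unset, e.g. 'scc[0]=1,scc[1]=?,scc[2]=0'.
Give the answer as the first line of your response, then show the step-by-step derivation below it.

scc[0]=1,scc[1]=2,scc[2]=?,scc[3]=?,scc[4]=?,scc[5]=?,scc[6]=?,scc[7]=?,scc[8]=0

step 1: low=(low[0]=0,low[1]=?,low[2]=?,low[3]=?,low[4]=?,low[5]=?,low[6]=?,low[7]=?,low[8]=1); scc=(scc[0]=?,scc[1]=?,scc[2]=?,scc[3]=?,scc[4]=?,scc[5]=?,scc[6]=?,scc[7]=?,scc[8]=0)
step 2: low=(low[0]=0,low[1]=?,low[2]=?,low[3]=?,low[4]=?,low[5]=?,low[6]=?,low[7]=?,low[8]=1); scc=(scc[0]=1,scc[1]=?,scc[2]=?,scc[3]=?,scc[4]=?,scc[5]=?,scc[6]=?,scc[7]=?,scc[8]=0)
step 3: low=(low[0]=0,low[1]=2,low[2]=?,low[3]=?,low[4]=?,low[5]=?,low[6]=?,low[7]=?,low[8]=1); scc=(scc[0]=1,scc[1]=2,scc[2]=?,scc[3]=?,scc[4]=?,scc[5]=?,scc[6]=?,scc[7]=?,scc[8]=0)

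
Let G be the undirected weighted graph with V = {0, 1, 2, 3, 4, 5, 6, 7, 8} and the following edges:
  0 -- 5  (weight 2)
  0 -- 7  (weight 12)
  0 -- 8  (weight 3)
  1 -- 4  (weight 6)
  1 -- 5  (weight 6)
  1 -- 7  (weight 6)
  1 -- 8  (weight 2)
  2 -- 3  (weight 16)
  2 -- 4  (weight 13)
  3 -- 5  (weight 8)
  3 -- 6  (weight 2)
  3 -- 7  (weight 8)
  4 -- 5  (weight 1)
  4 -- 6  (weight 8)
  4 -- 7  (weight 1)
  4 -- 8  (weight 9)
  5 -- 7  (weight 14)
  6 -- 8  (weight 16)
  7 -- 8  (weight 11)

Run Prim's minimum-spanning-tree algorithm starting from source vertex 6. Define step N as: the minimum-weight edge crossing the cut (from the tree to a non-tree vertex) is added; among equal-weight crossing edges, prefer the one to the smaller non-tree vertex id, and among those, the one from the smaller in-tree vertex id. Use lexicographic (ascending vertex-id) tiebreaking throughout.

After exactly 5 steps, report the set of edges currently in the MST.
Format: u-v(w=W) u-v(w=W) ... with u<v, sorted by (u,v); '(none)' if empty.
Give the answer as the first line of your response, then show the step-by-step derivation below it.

0-5(w=2) 3-6(w=2) 4-5(w=1) 4-6(w=8) 4-7(w=1)

step 1: add edge 3-6 (w=2); MST = {3-6(w=2)}
step 2: add edge 4-6 (w=8); MST = {3-6(w=2) 4-6(w=8)}
step 3: add edge 4-5 (w=1); MST = {3-6(w=2) 4-5(w=1) 4-6(w=8)}
step 4: add edge 4-7 (w=1); MST = {3-6(w=2) 4-5(w=1) 4-6(w=8) 4-7(w=1)}
step 5: add edge 0-5 (w=2); MST = {0-5(w=2) 3-6(w=2) 4-5(w=1) 4-6(w=8) 4-7(w=1)}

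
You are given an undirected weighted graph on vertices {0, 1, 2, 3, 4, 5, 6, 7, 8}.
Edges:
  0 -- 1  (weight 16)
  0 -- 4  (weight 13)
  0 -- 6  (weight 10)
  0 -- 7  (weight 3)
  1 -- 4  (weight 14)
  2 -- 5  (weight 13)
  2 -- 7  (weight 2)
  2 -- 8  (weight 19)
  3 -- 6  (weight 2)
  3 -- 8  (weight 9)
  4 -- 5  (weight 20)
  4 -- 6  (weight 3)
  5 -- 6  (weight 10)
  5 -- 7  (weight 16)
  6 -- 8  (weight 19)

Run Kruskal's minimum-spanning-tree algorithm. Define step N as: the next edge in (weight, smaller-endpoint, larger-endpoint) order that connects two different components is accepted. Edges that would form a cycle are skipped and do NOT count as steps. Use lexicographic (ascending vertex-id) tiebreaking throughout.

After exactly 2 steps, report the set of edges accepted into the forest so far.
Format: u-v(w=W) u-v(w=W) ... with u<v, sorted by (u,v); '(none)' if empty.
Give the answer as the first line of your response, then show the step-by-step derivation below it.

2-7(w=2) 3-6(w=2)

step 1: add edge 2-7 (w=2); MST = {2-7(w=2)}
step 2: add edge 3-6 (w=2); MST = {2-7(w=2) 3-6(w=2)}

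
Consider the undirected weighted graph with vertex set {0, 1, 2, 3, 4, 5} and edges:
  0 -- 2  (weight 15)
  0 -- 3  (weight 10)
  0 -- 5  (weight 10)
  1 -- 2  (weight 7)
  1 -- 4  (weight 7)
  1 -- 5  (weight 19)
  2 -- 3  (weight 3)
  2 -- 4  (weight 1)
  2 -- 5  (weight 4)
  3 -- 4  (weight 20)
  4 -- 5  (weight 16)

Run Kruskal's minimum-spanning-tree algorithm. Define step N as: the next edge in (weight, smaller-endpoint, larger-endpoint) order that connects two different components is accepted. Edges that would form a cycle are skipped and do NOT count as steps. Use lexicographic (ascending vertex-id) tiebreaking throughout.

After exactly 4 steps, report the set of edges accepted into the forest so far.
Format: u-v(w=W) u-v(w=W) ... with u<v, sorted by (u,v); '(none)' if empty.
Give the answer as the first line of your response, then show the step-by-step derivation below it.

1-2(w=7) 2-3(w=3) 2-4(w=1) 2-5(w=4)

step 1: add edge 2-4 (w=1); MST = {2-4(w=1)}
step 2: add edge 2-3 (w=3); MST = {2-3(w=3) 2-4(w=1)}
step 3: add edge 2-5 (w=4); MST = {2-3(w=3) 2-4(w=1) 2-5(w=4)}
step 4: add edge 1-2 (w=7); MST = {1-2(w=7) 2-3(w=3) 2-4(w=1) 2-5(w=4)}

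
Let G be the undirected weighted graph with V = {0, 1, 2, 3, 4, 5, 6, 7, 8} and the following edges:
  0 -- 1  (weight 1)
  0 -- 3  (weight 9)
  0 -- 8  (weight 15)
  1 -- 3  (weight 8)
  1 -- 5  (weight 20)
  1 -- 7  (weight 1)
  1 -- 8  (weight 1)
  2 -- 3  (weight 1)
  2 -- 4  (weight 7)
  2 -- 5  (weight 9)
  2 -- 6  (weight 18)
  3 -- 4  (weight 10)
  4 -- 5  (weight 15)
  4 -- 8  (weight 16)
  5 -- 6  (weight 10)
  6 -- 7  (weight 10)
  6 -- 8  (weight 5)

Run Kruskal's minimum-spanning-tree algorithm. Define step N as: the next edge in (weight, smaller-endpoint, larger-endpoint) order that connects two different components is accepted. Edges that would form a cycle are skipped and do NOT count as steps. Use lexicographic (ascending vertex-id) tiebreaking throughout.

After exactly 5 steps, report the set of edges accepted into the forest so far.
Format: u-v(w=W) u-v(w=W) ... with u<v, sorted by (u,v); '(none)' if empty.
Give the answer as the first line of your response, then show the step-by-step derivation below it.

0-1(w=1) 1-7(w=1) 1-8(w=1) 2-3(w=1) 6-8(w=5)

step 1: add edge 0-1 (w=1); MST = {0-1(w=1)}
step 2: add edge 1-7 (w=1); MST = {0-1(w=1) 1-7(w=1)}
step 3: add edge 1-8 (w=1); MST = {0-1(w=1) 1-7(w=1) 1-8(w=1)}
step 4: add edge 2-3 (w=1); MST = {0-1(w=1) 1-7(w=1) 1-8(w=1) 2-3(w=1)}
step 5: add edge 6-8 (w=5); MST = {0-1(w=1) 1-7(w=1) 1-8(w=1) 2-3(w=1) 6-8(w=5)}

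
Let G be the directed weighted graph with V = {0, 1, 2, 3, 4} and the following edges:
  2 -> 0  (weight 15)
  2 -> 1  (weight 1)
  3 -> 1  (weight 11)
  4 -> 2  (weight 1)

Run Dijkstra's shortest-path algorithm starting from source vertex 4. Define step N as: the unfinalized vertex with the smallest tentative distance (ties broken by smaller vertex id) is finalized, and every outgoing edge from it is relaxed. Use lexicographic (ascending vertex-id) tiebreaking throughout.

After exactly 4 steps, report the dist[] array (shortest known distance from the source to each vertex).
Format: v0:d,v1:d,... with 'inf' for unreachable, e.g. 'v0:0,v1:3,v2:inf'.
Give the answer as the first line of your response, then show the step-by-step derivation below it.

v0:16,v1:2,v2:1,v3:inf,v4:0

step 1: dist = v0:inf,v1:inf,v2:1,v3:inf,v4:0
step 2: dist = v0:16,v1:2,v2:1,v3:inf,v4:0
step 3: dist = v0:16,v1:2,v2:1,v3:inf,v4:0
step 4: dist = v0:16,v1:2,v2:1,v3:inf,v4:0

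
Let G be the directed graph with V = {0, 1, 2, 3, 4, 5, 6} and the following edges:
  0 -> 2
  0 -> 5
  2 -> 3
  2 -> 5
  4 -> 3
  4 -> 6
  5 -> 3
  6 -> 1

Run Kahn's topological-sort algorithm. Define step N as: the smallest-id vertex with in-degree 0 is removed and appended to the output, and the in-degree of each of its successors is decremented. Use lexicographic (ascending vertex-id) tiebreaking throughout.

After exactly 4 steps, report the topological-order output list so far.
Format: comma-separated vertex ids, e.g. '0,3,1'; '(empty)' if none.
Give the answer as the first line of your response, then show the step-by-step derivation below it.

0,2,4,5

step 1: output 0; order=[0]; indeg=(0,1,0,3,0,1,1)
step 2: output 2; order=[0,2]; indeg=(0,1,0,2,0,0,1)
step 3: output 4; order=[0,2,4]; indeg=(0,1,0,1,0,0,0)
step 4: output 5; order=[0,2,4,5]; indeg=(0,1,0,0,0,0,0)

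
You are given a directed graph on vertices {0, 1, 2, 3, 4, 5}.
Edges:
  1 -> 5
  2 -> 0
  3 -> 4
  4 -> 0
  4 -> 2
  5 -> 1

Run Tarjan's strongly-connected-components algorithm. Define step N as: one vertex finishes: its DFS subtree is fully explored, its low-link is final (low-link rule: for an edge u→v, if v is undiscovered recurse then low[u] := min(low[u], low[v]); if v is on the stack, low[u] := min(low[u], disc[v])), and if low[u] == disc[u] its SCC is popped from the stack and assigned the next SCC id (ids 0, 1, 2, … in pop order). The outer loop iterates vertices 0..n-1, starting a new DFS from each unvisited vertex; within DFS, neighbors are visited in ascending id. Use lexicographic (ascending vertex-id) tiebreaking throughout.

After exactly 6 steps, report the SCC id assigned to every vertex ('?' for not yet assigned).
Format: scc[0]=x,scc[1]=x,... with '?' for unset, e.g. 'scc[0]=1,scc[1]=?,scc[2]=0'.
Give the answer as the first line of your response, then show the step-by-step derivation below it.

scc[0]=0,scc[1]=1,scc[2]=2,scc[3]=4,scc[4]=3,scc[5]=1

step 1: low=(low[0]=0,low[1]=?,low[2]=?,low[3]=?,low[4]=?,low[5]=?); scc=(scc[0]=0,scc[1]=?,scc[2]=?,scc[3]=?,scc[4]=?,scc[5]=?)
step 2: low=(low[0]=0,low[1]=1,low[2]=?,low[3]=?,low[4]=?,low[5]=1); scc=(scc[0]=0,scc[1]=?,scc[2]=?,scc[3]=?,scc[4]=?,scc[5]=?)
step 3: low=(low[0]=0,low[1]=1,low[2]=?,low[3]=?,low[4]=?,low[5]=1); scc=(scc[0]=0,scc[1]=1,scc[2]=?,scc[3]=?,scc[4]=?,scc[5]=1)
step 4: low=(low[0]=0,low[1]=1,low[2]=3,low[3]=?,low[4]=?,low[5]=1); scc=(scc[0]=0,scc[1]=1,scc[2]=2,scc[3]=?,scc[4]=?,scc[5]=1)
step 5: low=(low[0]=0,low[1]=1,low[2]=3,low[3]=4,low[4]=5,low[5]=1); scc=(scc[0]=0,scc[1]=1,scc[2]=2,scc[3]=?,scc[4]=3,scc[5]=1)
step 6: low=(low[0]=0,low[1]=1,low[2]=3,low[3]=4,low[4]=5,low[5]=1); scc=(scc[0]=0,scc[1]=1,scc[2]=2,scc[3]=4,scc[4]=3,scc[5]=1)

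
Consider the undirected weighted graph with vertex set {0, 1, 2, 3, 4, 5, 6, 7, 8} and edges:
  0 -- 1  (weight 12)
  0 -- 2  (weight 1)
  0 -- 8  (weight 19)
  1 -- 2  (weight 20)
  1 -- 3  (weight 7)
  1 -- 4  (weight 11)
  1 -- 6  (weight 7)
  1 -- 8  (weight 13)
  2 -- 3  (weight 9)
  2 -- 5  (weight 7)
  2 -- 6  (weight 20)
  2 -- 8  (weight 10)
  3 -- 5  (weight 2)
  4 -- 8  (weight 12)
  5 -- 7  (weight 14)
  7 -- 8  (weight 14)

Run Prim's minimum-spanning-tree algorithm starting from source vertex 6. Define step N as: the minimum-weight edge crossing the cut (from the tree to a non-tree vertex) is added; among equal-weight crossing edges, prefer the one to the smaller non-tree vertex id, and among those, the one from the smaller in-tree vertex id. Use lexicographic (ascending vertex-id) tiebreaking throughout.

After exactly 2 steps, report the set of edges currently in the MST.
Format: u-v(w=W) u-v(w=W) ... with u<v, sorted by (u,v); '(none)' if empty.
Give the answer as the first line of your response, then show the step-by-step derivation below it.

1-3(w=7) 1-6(w=7)

step 1: add edge 1-6 (w=7); MST = {1-6(w=7)}
step 2: add edge 1-3 (w=7); MST = {1-3(w=7) 1-6(w=7)}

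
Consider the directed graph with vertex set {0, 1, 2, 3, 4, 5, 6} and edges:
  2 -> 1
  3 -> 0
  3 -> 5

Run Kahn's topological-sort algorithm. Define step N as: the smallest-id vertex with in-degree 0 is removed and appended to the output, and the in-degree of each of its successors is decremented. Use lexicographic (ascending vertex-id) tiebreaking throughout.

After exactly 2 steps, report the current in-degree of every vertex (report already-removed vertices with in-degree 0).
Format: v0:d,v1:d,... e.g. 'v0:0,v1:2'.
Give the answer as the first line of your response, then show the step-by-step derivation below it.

v0:1,v1:0,v2:0,v3:0,v4:0,v5:1,v6:0

step 1: output 2; order=[2]; indeg=(1,0,0,0,0,1,0)
step 2: output 1; order=[2,1]; indeg=(1,0,0,0,0,1,0)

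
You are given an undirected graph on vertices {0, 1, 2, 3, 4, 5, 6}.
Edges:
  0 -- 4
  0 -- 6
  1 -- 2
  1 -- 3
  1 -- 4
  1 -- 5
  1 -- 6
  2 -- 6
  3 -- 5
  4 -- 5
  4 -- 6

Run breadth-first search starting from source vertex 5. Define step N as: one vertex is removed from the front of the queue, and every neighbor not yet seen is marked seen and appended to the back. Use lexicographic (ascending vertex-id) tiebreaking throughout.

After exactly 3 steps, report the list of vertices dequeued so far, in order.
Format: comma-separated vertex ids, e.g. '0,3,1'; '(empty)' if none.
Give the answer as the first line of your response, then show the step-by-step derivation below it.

5,1,3

step 1: dequeue 5; queue=[1,3,4]; order=5
step 2: dequeue 1; queue=[3,4,2,6]; order=5,1
step 3: dequeue 3; queue=[4,2,6]; order=5,1,3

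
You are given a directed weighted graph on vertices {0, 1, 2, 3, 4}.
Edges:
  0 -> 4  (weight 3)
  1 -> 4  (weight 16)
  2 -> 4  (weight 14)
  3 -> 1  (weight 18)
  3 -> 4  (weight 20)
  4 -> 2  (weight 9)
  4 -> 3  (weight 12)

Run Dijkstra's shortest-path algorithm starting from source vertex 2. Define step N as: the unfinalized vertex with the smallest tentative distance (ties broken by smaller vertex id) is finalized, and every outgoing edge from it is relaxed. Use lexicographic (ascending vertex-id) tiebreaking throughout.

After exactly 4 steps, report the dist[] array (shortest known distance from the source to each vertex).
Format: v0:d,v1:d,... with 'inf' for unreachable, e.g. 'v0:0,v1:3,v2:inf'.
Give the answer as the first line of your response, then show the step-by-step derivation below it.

v0:inf,v1:44,v2:0,v3:26,v4:14

step 1: dist = v0:inf,v1:inf,v2:0,v3:inf,v4:14
step 2: dist = v0:inf,v1:inf,v2:0,v3:26,v4:14
step 3: dist = v0:inf,v1:44,v2:0,v3:26,v4:14
step 4: dist = v0:inf,v1:44,v2:0,v3:26,v4:14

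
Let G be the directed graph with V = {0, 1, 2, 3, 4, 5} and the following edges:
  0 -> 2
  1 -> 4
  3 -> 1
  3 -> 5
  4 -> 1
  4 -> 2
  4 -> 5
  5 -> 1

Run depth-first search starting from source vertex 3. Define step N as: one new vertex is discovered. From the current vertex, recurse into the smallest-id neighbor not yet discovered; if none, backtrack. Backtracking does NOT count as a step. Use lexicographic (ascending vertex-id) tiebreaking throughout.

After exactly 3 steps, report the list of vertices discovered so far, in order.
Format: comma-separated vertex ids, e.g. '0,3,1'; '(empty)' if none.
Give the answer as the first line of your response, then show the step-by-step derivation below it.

3,1,4

step 1: discover 3; path=3; order=3
step 2: discover 1; path=3>1; order=3,1
step 3: discover 4; path=3>1>4; order=3,1,4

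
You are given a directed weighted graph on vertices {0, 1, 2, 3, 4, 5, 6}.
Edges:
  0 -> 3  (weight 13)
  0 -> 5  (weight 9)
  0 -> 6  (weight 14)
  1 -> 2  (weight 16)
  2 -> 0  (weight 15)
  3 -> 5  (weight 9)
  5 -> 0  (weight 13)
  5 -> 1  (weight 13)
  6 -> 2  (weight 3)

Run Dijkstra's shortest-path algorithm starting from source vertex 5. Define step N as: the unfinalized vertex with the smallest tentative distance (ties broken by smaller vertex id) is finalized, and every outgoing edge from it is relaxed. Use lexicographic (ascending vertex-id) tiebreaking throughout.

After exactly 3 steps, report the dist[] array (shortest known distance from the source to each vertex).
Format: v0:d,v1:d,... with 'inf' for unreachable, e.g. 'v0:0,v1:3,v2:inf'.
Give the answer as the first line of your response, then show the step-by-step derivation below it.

v0:13,v1:13,v2:29,v3:26,v4:inf,v5:0,v6:27

step 1: dist = v0:13,v1:13,v2:inf,v3:inf,v4:inf,v5:0,v6:inf
step 2: dist = v0:13,v1:13,v2:inf,v3:26,v4:inf,v5:0,v6:27
step 3: dist = v0:13,v1:13,v2:29,v3:26,v4:inf,v5:0,v6:27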